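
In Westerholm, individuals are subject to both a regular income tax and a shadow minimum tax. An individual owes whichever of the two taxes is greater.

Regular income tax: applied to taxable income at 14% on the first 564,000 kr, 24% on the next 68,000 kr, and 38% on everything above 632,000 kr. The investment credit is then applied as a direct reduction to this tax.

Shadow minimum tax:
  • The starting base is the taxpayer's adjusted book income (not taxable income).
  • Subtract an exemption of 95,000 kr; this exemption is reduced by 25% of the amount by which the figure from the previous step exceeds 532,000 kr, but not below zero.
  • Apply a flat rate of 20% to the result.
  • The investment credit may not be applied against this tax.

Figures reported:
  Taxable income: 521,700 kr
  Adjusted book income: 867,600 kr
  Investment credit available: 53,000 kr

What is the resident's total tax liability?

Shadow minimum tax:
  Base (adjusted book income): 867,600 kr
  Exemption: 95,000 kr − 25% × (867,600 kr − 532,000 kr) = 95,000 kr − 83,900 kr = 11,100 kr
  Base: 867,600 kr − 11,100 kr = 856,500 kr
  856,500 kr × 20% = 171,300 kr

Regular income tax:
  521,700 kr × 14% = 73,038 kr
  Less investment credit 53,000 kr → 20,038 kr

171,300 kr > 20,038 kr, so the shadow minimum tax is the binding amount.

171,300 kr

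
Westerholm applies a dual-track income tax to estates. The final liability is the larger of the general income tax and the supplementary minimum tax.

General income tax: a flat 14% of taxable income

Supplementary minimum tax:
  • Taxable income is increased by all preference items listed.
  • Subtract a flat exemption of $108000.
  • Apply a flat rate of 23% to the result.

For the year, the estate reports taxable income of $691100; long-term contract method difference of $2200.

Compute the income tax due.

$134619

Supplementary minimum tax:
  Adjusted income: $691100 + $2200 = $693300
  Less exemption $108000 → base $585300
  $585300 × 23% = $134619

General income tax:
  $691100 × 14% = $96754

$134619 > $96754, so the supplementary minimum tax is the binding amount.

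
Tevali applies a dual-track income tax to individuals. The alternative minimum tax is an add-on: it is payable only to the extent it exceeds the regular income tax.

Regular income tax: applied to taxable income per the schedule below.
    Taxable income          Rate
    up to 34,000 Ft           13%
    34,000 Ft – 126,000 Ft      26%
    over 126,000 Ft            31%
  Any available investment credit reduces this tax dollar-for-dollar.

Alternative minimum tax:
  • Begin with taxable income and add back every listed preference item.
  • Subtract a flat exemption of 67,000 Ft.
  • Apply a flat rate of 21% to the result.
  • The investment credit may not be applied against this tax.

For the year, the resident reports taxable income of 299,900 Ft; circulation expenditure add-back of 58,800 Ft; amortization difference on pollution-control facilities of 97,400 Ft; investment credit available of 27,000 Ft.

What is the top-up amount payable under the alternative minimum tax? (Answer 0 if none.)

26,462 Ft

Regular income tax:
  34,000 Ft × 13% = 4,420 Ft
  92,000 Ft × 26% = 23,920 Ft
  173,900 Ft × 31% = 53,909 Ft
  → 82,249 Ft
  Less investment credit 27,000 Ft → 55,249 Ft

Alternative minimum tax:
  Adjusted income: 299,900 Ft + 58,800 Ft + 97,400 Ft = 456,100 Ft
  Less exemption 67,000 Ft → base 389,100 Ft
  389,100 Ft × 21% = 81,711 Ft

Excess of alternative minimum tax over regular income tax: 81,711 Ft − 55,249 Ft = 26,462 Ft.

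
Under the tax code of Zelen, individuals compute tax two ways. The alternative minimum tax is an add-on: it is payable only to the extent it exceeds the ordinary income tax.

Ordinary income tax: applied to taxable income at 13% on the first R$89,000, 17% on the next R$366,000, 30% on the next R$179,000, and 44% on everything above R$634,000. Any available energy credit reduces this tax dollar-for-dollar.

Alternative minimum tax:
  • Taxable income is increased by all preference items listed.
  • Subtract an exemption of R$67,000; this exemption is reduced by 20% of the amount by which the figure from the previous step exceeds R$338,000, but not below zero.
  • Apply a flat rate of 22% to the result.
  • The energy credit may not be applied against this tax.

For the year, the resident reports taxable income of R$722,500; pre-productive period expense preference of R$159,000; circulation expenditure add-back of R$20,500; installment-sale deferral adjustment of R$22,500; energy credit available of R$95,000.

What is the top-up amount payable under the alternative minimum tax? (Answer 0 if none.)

R$131,960

Ordinary income tax:
  R$89,000 × 13% = R$11,570
  R$366,000 × 17% = R$62,220
  R$179,000 × 30% = R$53,700
  R$88,500 × 44% = R$38,940
  → R$166,430
  Less energy credit R$95,000 → R$71,430

Alternative minimum tax:
  Adjusted income: R$722,500 + R$159,000 + R$20,500 + R$22,500 = R$924,500
  Exemption: 20% × (R$924,500 − R$338,000) = R$117,300 ≥ R$67,000, so the exemption is fully phased out
  Base: R$924,500 − R$0 = R$924,500
  R$924,500 × 22% = R$203,390

Excess of alternative minimum tax over ordinary income tax: R$203,390 − R$71,430 = R$131,960.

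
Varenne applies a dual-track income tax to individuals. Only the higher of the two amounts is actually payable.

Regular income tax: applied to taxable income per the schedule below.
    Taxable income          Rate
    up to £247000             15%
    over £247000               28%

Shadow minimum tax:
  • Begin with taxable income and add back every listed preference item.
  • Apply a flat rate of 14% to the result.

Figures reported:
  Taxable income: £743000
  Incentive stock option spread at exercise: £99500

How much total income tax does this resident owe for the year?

Regular income tax:
  £247000 × 15% = £37050
  £496000 × 28% = £138880
  → £175930

Shadow minimum tax:
  Adjusted income: £743000 + £99500 = £842500
  £842500 × 14% = £117950

£175930 > £117950, so the regular income tax governs.

£175930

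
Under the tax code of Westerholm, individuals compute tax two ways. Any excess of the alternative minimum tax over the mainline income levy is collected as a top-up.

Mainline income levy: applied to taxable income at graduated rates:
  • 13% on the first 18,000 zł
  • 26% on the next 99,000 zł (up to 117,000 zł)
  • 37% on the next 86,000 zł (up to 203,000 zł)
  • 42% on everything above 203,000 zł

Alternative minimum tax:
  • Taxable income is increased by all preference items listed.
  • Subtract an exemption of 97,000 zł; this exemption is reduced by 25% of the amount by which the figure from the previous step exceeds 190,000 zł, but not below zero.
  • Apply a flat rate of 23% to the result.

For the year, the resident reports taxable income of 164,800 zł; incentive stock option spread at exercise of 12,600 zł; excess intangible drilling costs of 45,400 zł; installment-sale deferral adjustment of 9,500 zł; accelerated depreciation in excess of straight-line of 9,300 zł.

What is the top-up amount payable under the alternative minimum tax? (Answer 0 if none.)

Mainline income levy:
  18,000 zł × 13% = 2,340 zł
  99,000 zł × 26% = 25,740 zł
  47,800 zł × 37% = 17,686 zł
  → 45,766 zł

Alternative minimum tax:
  Adjusted income: 164,800 zł + 12,600 zł + 45,400 zł + 9,500 zł + 9,300 zł = 241,600 zł
  Exemption: 97,000 zł − 25% × (241,600 zł − 190,000 zł) = 97,000 zł − 12,900 zł = 84,100 zł
  Base: 241,600 zł − 84,100 zł = 157,500 zł
  157,500 zł × 23% = 36,225 zł

36,225 zł ≤ 45,766 zł, so no add-on is due.

0 zł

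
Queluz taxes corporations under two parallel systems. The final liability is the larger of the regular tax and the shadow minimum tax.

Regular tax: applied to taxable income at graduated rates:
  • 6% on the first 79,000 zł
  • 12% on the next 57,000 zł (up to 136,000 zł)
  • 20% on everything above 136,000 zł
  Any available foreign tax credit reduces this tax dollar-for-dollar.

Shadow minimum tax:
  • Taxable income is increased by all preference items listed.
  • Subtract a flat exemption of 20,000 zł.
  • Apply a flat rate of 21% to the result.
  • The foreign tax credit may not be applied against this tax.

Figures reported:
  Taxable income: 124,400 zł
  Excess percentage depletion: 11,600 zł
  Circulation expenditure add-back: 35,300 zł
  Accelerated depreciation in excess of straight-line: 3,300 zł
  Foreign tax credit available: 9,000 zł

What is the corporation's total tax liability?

32,466 zł

Shadow minimum tax:
  Adjusted income: 124,400 zł + 11,600 zł + 35,300 zł + 3,300 zł = 174,600 zł
  Less exemption 20,000 zł → base 154,600 zł
  154,600 zł × 21% = 32,466 zł

Regular tax:
  79,000 zł × 6% = 4,740 zł
  45,400 zł × 12% = 5,448 zł
  → 10,188 zł
  Less foreign tax credit 9,000 zł → 1,188 zł

32,466 zł > 1,188 zł, so the shadow minimum tax is the binding amount.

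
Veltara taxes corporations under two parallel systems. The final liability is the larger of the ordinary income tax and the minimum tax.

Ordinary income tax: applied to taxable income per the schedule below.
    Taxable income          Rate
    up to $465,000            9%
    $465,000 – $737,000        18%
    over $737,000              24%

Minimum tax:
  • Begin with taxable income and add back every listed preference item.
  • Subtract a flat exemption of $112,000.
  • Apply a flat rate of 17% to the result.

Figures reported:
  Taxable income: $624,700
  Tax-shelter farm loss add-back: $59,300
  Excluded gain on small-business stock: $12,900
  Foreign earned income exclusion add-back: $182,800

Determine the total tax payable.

$130,509

Minimum tax:
  Adjusted income: $624,700 + $59,300 + $12,900 + $182,800 = $879,700
  Less exemption $112,000 → base $767,700
  $767,700 × 17% = $130,509

Ordinary income tax:
  $465,000 × 9% = $41,850
  $159,700 × 18% = $28,746
  → $70,596

$130,509 > $70,596, so the minimum tax is the binding amount.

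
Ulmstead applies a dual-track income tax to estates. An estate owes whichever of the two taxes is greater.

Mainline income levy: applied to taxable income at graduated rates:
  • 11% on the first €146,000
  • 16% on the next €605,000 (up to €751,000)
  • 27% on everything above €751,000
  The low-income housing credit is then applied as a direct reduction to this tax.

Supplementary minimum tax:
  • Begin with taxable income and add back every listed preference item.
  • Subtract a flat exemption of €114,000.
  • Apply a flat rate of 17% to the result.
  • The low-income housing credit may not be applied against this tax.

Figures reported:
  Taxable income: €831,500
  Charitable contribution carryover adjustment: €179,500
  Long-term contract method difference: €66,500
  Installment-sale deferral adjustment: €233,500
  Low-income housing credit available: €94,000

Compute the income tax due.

€203,490

Mainline income levy:
  €146,000 × 11% = €16,060
  €605,000 × 16% = €96,800
  €80,500 × 27% = €21,735
  → €134,595
  Less low-income housing credit €94,000 → €40,595

Supplementary minimum tax:
  Adjusted income: €831,500 + €179,500 + €66,500 + €233,500 = €1,311,000
  Less exemption €114,000 → base €1,197,000
  €1,197,000 × 17% = €203,490

€203,490 > €40,595, so the supplementary minimum tax is the binding amount.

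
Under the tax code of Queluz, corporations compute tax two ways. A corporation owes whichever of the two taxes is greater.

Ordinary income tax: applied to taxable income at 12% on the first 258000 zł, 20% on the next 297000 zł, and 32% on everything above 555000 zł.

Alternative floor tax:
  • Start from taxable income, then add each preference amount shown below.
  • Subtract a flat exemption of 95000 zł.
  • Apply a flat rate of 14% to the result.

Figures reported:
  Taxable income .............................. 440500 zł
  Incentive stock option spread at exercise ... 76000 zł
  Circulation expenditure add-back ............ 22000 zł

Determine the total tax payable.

67460 zł

Ordinary income tax:
  258000 zł × 12% = 30960 zł
  182500 zł × 20% = 36500 zł
  → 67460 zł

Alternative floor tax:
  Adjusted income: 440500 zł + 76000 zł + 22000 zł = 538500 zł
  Less exemption 95000 zł → base 443500 zł
  443500 zł × 14% = 62090 zł

67460 zł > 62090 zł, so the ordinary income tax governs.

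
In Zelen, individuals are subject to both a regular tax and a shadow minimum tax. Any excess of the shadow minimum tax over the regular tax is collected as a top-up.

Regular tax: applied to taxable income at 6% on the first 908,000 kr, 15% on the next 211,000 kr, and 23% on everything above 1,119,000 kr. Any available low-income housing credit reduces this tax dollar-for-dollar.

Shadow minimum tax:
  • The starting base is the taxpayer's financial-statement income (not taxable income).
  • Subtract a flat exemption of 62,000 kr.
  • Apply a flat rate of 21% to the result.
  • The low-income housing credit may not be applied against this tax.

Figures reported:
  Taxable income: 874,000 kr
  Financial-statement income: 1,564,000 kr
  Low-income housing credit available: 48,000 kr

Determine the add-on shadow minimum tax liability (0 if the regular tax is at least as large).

Regular tax:
  874,000 kr × 6% = 52,440 kr
  Less low-income housing credit 48,000 kr → 4,440 kr

Shadow minimum tax:
  Base (financial-statement income): 1,564,000 kr
  Less exemption 62,000 kr → base 1,502,000 kr
  1,502,000 kr × 21% = 315,420 kr

Excess of shadow minimum tax over regular tax: 315,420 kr − 4,440 kr = 310,980 kr.

310,980 kr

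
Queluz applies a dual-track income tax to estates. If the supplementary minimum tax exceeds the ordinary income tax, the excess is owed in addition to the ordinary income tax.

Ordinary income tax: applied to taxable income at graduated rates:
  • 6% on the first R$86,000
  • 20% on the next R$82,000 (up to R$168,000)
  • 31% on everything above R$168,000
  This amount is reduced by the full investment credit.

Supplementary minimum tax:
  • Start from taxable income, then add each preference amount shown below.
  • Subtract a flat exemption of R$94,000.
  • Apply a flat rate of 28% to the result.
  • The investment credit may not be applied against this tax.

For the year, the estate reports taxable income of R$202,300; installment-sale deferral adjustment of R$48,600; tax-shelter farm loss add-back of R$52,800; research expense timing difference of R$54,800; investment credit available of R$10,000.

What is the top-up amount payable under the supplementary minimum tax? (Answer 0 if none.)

R$51,867

Supplementary minimum tax:
  Adjusted income: R$202,300 + R$48,600 + R$52,800 + R$54,800 = R$358,500
  Less exemption R$94,000 → base R$264,500
  R$264,500 × 28% = R$74,060

Ordinary income tax:
  R$86,000 × 6% = R$5,160
  R$82,000 × 20% = R$16,400
  R$34,300 × 31% = R$10,633
  → R$32,193
  Less investment credit R$10,000 → R$22,193

Excess of supplementary minimum tax over ordinary income tax: R$74,060 − R$22,193 = R$51,867.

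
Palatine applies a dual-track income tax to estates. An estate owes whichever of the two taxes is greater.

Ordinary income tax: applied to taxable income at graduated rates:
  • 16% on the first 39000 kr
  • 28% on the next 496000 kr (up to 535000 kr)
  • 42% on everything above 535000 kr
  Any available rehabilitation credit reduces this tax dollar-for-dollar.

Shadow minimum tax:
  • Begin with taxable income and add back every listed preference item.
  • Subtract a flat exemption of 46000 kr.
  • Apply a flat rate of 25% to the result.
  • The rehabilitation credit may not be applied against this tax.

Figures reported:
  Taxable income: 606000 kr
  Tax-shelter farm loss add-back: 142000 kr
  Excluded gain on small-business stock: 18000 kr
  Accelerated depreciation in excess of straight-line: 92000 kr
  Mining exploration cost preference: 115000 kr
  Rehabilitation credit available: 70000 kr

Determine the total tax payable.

231750 kr

Ordinary income tax:
  39000 kr × 16% = 6240 kr
  496000 kr × 28% = 138880 kr
  71000 kr × 42% = 29820 kr
  → 174940 kr
  Less rehabilitation credit 70000 kr → 104940 kr

Shadow minimum tax:
  Adjusted income: 606000 kr + 142000 kr + 18000 kr + 92000 kr + 115000 kr = 973000 kr
  Less exemption 46000 kr → base 927000 kr
  927000 kr × 25% = 231750 kr

231750 kr > 104940 kr, so the shadow minimum tax is the binding amount.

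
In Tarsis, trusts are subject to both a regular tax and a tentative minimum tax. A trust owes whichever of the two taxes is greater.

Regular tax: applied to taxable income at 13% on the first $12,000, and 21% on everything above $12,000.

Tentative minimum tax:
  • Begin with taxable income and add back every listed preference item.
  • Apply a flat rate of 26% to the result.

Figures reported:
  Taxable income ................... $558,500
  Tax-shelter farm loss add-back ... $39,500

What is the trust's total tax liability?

Regular tax:
  $12,000 × 13% = $1,560
  $546,500 × 21% = $114,765
  → $116,325

Tentative minimum tax:
  Adjusted income: $558,500 + $39,500 = $598,000
  $598,000 × 26% = $155,480

$155,480 > $116,325, so the tentative minimum tax is the binding amount.

$155,480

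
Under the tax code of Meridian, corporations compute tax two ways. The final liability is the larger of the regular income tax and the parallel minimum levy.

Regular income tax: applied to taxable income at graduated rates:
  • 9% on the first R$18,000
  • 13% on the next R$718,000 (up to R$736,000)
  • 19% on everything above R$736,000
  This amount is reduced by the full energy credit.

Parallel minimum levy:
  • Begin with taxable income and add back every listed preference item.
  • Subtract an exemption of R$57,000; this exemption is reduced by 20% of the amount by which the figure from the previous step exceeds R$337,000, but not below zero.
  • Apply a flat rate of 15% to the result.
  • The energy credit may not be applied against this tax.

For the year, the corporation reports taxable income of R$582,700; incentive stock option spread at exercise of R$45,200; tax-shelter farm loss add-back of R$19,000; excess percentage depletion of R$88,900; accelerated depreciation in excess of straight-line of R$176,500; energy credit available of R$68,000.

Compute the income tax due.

R$136,845

Regular income tax:
  R$18,000 × 9% = R$1,620
  R$564,700 × 13% = R$73,411
  → R$75,031
  Less energy credit R$68,000 → R$7,031

Parallel minimum levy:
  Adjusted income: R$582,700 + R$45,200 + R$19,000 + R$88,900 + R$176,500 = R$912,300
  Exemption: 20% × (R$912,300 − R$337,000) = R$115,060 ≥ R$57,000, so the exemption is fully phased out
  Base: R$912,300 − R$0 = R$912,300
  R$912,300 × 15% = R$136,845

R$136,845 > R$7,031, so the parallel minimum levy is the binding amount.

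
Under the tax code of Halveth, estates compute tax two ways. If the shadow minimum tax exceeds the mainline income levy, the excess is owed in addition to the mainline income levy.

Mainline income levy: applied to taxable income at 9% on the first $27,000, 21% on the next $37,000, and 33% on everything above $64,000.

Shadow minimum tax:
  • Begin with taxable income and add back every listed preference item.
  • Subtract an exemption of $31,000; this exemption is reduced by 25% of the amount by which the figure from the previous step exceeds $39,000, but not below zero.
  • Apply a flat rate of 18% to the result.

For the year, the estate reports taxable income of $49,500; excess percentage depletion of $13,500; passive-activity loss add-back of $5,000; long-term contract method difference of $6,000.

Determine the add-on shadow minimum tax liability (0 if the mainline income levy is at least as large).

$2,160

Mainline income levy:
  $27,000 × 9% = $2,430
  $22,500 × 21% = $4,725
  → $7,155

Shadow minimum tax:
  Adjusted income: $49,500 + $13,500 + $5,000 + $6,000 = $74,000
  Exemption: $31,000 − 25% × ($74,000 − $39,000) = $31,000 − $8,750 = $22,250
  Base: $74,000 − $22,250 = $51,750
  $51,750 × 18% = $9,315

Excess of shadow minimum tax over mainline income levy: $9,315 − $7,155 = $2,160.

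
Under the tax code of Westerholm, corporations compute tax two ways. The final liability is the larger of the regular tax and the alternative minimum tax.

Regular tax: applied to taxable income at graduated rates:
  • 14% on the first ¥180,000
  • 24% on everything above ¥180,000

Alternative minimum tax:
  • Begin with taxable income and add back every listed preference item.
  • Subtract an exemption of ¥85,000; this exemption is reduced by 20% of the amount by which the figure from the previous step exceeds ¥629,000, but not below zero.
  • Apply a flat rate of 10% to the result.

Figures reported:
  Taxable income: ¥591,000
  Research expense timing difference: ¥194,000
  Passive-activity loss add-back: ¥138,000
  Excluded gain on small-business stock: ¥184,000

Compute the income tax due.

¥123,840

Alternative minimum tax:
  Adjusted income: ¥591,000 + ¥194,000 + ¥138,000 + ¥184,000 = ¥1,107,000
  Exemption: 20% × (¥1,107,000 − ¥629,000) = ¥95,600 ≥ ¥85,000, so the exemption is fully phased out
  Base: ¥1,107,000 − ¥0 = ¥1,107,000
  ¥1,107,000 × 10% = ¥110,700

Regular tax:
  ¥180,000 × 14% = ¥25,200
  ¥411,000 × 24% = ¥98,640
  → ¥123,840

¥123,840 > ¥110,700, so the regular tax governs.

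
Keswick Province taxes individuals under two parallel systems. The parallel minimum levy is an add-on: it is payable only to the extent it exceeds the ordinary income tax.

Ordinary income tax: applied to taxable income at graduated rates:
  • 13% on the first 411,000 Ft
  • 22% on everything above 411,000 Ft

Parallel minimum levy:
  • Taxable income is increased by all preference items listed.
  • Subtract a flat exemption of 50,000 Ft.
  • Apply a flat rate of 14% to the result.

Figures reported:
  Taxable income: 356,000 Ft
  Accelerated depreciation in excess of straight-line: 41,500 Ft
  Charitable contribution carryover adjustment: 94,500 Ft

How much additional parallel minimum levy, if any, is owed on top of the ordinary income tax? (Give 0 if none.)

Ordinary income tax:
  356,000 Ft × 13% = 46,280 Ft

Parallel minimum levy:
  Adjusted income: 356,000 Ft + 41,500 Ft + 94,500 Ft = 492,000 Ft
  Less exemption 50,000 Ft → base 442,000 Ft
  442,000 Ft × 14% = 61,880 Ft

Excess of parallel minimum levy over ordinary income tax: 61,880 Ft − 46,280 Ft = 15,600 Ft.

15,600 Ft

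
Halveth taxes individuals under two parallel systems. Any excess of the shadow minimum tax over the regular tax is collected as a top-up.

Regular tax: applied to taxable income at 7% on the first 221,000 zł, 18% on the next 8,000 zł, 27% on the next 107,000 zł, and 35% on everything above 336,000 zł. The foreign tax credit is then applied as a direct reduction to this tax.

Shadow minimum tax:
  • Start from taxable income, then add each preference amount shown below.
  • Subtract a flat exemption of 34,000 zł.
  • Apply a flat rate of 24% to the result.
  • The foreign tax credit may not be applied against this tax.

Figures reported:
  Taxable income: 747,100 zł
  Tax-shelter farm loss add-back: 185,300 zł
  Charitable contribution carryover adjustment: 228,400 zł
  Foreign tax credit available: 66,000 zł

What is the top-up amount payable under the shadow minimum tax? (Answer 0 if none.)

Regular tax:
  221,000 zł × 7% = 15,470 zł
  8,000 zł × 18% = 1,440 zł
  107,000 zł × 27% = 28,890 zł
  411,100 zł × 35% = 143,885 zł
  → 189,685 zł
  Less foreign tax credit 66,000 zł → 123,685 zł

Shadow minimum tax:
  Adjusted income: 747,100 zł + 185,300 zł + 228,400 zł = 1,160,800 zł
  Less exemption 34,000 zł → base 1,126,800 zł
  1,126,800 zł × 24% = 270,432 zł

Excess of shadow minimum tax over regular tax: 270,432 zł − 123,685 zł = 146,747 zł.

146,747 zł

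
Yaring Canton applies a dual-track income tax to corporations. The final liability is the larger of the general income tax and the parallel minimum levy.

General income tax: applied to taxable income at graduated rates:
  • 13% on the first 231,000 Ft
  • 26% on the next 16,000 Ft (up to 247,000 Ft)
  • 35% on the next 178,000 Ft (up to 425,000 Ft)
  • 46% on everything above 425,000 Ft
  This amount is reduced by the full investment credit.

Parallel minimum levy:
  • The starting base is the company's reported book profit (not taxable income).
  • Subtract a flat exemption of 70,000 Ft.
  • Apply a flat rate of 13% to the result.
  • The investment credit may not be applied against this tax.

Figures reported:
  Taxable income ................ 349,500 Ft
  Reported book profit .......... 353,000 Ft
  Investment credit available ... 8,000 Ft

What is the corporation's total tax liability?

General income tax:
  231,000 Ft × 13% = 30,030 Ft
  16,000 Ft × 26% = 4,160 Ft
  102,500 Ft × 35% = 35,875 Ft
  → 70,065 Ft
  Less investment credit 8,000 Ft → 62,065 Ft

Parallel minimum levy:
  Base (reported book profit): 353,000 Ft
  Less exemption 70,000 Ft → base 283,000 Ft
  283,000 Ft × 13% = 36,790 Ft

62,065 Ft > 36,790 Ft, so the general income tax governs.

62,065 Ft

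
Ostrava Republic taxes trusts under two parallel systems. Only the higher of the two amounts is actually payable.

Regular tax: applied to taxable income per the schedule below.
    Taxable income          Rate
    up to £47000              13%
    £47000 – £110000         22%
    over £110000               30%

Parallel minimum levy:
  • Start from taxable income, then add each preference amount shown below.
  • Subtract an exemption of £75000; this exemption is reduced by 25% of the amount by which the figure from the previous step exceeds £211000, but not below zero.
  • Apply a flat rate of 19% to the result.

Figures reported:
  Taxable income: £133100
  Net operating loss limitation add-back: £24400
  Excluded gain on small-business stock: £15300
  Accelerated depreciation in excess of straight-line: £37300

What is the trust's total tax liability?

Parallel minimum levy:
  Adjusted income: £133100 + £24400 + £15300 + £37300 = £210100
  Exemption: £210100 ≤ £211000, so full £75000 applies
  Base: £210100 − £75000 = £135100
  £135100 × 19% = £25669

Regular tax:
  £47000 × 13% = £6110
  £63000 × 22% = £13860
  £23100 × 30% = £6930
  → £26900

£26900 > £25669, so the regular tax governs.

£26900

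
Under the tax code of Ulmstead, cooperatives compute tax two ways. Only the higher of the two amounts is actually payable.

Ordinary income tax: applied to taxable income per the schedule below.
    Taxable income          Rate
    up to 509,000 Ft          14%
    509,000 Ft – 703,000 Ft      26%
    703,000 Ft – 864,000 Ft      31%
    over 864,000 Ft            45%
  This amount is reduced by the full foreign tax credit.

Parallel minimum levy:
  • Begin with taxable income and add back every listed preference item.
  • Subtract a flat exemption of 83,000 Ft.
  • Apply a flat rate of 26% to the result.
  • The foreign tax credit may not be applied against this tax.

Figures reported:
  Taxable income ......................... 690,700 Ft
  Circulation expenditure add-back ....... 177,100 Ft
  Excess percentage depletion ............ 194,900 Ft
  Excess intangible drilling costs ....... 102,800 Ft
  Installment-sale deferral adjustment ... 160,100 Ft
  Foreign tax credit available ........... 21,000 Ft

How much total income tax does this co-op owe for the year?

323,076 Ft

Ordinary income tax:
  509,000 Ft × 14% = 71,260 Ft
  181,700 Ft × 26% = 47,242 Ft
  → 118,502 Ft
  Less foreign tax credit 21,000 Ft → 97,502 Ft

Parallel minimum levy:
  Adjusted income: 690,700 Ft + 177,100 Ft + 194,900 Ft + 102,800 Ft + 160,100 Ft = 1,325,600 Ft
  Less exemption 83,000 Ft → base 1,242,600 Ft
  1,242,600 Ft × 26% = 323,076 Ft

323,076 Ft > 97,502 Ft, so the parallel minimum levy is the binding amount.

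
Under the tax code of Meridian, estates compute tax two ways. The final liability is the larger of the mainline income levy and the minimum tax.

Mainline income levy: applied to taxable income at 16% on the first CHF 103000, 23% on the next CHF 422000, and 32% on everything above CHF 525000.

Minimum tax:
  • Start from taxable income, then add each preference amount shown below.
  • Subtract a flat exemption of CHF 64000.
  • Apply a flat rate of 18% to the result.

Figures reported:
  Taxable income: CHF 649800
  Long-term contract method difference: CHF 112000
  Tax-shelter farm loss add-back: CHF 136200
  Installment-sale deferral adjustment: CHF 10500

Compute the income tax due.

CHF 153476

Mainline income levy:
  CHF 103000 × 16% = CHF 16480
  CHF 422000 × 23% = CHF 97060
  CHF 124800 × 32% = CHF 39936
  → CHF 153476

Minimum tax:
  Adjusted income: CHF 649800 + CHF 112000 + CHF 136200 + CHF 10500 = CHF 908500
  Less exemption CHF 64000 → base CHF 844500
  CHF 844500 × 18% = CHF 152010

CHF 153476 > CHF 152010, so the mainline income levy governs.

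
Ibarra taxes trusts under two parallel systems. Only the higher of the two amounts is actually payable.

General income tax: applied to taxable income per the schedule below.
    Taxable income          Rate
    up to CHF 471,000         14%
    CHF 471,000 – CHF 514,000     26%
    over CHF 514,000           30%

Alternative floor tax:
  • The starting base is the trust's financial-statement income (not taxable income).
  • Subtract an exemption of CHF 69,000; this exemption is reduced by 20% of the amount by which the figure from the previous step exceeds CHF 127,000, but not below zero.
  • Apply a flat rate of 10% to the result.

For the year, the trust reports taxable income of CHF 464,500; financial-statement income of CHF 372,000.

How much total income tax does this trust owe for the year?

Alternative floor tax:
  Base (financial-statement income): CHF 372,000
  Exemption: CHF 69,000 − 20% × (CHF 372,000 − CHF 127,000) = CHF 69,000 − CHF 49,000 = CHF 20,000
  Base: CHF 372,000 − CHF 20,000 = CHF 352,000
  CHF 352,000 × 10% = CHF 35,200

General income tax:
  CHF 464,500 × 14% = CHF 65,030

CHF 65,030 > CHF 35,200, so the general income tax governs.

CHF 65,030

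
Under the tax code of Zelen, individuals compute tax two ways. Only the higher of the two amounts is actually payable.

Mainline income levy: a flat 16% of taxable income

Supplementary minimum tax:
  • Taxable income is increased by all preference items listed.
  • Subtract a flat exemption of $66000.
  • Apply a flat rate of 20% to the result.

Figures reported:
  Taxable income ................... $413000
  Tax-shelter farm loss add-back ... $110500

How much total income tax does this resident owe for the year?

Supplementary minimum tax:
  Adjusted income: $413000 + $110500 = $523500
  Less exemption $66000 → base $457500
  $457500 × 20% = $91500

Mainline income levy:
  $413000 × 16% = $66080

$91500 > $66080, so the supplementary minimum tax is the binding amount.

$91500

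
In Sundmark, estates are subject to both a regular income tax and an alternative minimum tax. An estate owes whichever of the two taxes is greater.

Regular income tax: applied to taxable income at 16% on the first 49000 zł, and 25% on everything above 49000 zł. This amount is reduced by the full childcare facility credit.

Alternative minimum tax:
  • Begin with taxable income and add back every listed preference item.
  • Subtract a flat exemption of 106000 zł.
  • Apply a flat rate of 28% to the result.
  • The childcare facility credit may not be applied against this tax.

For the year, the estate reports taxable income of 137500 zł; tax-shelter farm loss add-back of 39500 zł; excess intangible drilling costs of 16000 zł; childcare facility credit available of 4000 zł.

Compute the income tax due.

25965 zł

Alternative minimum tax:
  Adjusted income: 137500 zł + 39500 zł + 16000 zł = 193000 zł
  Less exemption 106000 zł → base 87000 zł
  87000 zł × 28% = 24360 zł

Regular income tax:
  49000 zł × 16% = 7840 zł
  88500 zł × 25% = 22125 zł
  → 29965 zł
  Less childcare facility credit 4000 zł → 25965 zł

25965 zł > 24360 zł, so the regular income tax governs.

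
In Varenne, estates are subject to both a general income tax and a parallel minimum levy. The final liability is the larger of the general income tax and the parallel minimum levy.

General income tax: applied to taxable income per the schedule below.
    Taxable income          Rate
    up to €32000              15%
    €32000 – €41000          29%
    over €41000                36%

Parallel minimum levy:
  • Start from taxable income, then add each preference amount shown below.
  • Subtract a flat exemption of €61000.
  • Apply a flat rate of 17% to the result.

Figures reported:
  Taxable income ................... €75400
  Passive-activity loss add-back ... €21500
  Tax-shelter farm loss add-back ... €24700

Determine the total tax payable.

€19794

General income tax:
  €32000 × 15% = €4800
  €9000 × 29% = €2610
  €34400 × 36% = €12384
  → €19794

Parallel minimum levy:
  Adjusted income: €75400 + €21500 + €24700 = €121600
  Less exemption €61000 → base €60600
  €60600 × 17% = €10302

€19794 > €10302, so the general income tax governs.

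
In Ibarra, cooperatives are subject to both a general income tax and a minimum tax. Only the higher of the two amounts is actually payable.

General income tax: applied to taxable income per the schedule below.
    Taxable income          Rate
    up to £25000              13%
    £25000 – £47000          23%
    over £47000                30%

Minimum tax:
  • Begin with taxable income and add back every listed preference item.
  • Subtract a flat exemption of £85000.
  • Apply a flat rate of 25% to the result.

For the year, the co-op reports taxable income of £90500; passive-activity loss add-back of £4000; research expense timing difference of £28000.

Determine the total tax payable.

£21360

Minimum tax:
  Adjusted income: £90500 + £4000 + £28000 = £122500
  Less exemption £85000 → base £37500
  £37500 × 25% = £9375

General income tax:
  £25000 × 13% = £3250
  £22000 × 23% = £5060
  £43500 × 30% = £13050
  → £21360

£21360 > £9375, so the general income tax governs.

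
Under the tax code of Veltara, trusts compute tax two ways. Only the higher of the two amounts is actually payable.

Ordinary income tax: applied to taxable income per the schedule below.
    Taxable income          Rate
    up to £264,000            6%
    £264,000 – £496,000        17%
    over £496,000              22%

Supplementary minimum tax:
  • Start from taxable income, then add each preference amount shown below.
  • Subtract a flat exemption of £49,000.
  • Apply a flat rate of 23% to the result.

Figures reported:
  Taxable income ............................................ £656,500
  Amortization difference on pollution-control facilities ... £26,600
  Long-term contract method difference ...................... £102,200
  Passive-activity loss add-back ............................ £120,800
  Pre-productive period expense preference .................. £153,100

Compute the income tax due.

£232,346

Supplementary minimum tax:
  Adjusted income: £656,500 + £26,600 + £102,200 + £120,800 + £153,100 = £1,059,200
  Less exemption £49,000 → base £1,010,200
  £1,010,200 × 23% = £232,346

Ordinary income tax:
  £264,000 × 6% = £15,840
  £232,000 × 17% = £39,440
  £160,500 × 22% = £35,310
  → £90,590

£232,346 > £90,590, so the supplementary minimum tax is the binding amount.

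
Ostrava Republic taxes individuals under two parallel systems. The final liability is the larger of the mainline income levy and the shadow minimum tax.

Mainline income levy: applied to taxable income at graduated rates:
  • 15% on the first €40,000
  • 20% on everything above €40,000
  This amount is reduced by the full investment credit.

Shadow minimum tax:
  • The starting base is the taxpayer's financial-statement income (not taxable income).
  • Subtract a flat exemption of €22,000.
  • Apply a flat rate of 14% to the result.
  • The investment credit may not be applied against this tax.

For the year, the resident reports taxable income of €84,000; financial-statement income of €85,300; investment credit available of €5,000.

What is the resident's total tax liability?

Mainline income levy:
  €40,000 × 15% = €6,000
  €44,000 × 20% = €8,800
  → €14,800
  Less investment credit €5,000 → €9,800

Shadow minimum tax:
  Base (financial-statement income): €85,300
  Less exemption €22,000 → base €63,300
  €63,300 × 14% = €8,862

€9,800 > €8,862, so the mainline income levy governs.

€9,800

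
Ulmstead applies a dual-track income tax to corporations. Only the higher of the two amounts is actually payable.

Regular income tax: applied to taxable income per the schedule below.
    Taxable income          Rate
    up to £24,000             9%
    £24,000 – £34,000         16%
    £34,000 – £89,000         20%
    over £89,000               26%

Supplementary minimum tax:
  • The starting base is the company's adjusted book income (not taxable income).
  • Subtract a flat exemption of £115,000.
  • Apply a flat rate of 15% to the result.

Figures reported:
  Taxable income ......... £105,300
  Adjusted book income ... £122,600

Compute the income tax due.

Regular income tax:
  £24,000 × 9% = £2,160
  £10,000 × 16% = £1,600
  £55,000 × 20% = £11,000
  £16,300 × 26% = £4,238
  → £18,998

Supplementary minimum tax:
  Base (adjusted book income): £122,600
  Less exemption £115,000 → base £7,600
  £7,600 × 15% = £1,140

£18,998 > £1,140, so the regular income tax governs.

£18,998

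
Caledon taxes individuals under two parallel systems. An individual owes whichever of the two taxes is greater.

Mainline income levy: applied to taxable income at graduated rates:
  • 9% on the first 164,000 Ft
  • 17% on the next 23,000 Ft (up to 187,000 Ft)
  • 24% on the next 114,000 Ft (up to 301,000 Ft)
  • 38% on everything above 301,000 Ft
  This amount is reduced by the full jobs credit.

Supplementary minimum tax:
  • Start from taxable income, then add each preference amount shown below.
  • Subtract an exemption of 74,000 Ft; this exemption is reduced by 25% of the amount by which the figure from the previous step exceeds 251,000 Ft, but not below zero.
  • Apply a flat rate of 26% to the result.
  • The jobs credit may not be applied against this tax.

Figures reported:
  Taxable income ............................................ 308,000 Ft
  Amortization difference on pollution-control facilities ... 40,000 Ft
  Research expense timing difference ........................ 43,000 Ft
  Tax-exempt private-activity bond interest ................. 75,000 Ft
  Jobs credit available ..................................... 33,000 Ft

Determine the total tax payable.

Mainline income levy:
  164,000 Ft × 9% = 14,760 Ft
  23,000 Ft × 17% = 3,910 Ft
  114,000 Ft × 24% = 27,360 Ft
  7,000 Ft × 38% = 2,660 Ft
  → 48,690 Ft
  Less jobs credit 33,000 Ft → 15,690 Ft

Supplementary minimum tax:
  Adjusted income: 308,000 Ft + 40,000 Ft + 43,000 Ft + 75,000 Ft = 466,000 Ft
  Exemption: 74,000 Ft − 25% × (466,000 Ft − 251,000 Ft) = 74,000 Ft − 53,750 Ft = 20,250 Ft
  Base: 466,000 Ft − 20,250 Ft = 445,750 Ft
  445,750 Ft × 26% = 115,895 Ft

115,895 Ft > 15,690 Ft, so the supplementary minimum tax is the binding amount.

115,895 Ft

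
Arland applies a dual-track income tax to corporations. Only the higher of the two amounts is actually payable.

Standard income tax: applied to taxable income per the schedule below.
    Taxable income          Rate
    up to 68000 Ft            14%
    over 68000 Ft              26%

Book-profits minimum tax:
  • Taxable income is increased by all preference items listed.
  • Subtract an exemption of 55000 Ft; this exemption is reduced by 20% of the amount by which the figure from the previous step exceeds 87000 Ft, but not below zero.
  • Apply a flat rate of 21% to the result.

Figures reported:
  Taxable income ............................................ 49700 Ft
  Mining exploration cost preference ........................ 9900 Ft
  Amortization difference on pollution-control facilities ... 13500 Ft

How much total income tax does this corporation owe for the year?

Book-profits minimum tax:
  Adjusted income: 49700 Ft + 9900 Ft + 13500 Ft = 73100 Ft
  Exemption: 73100 Ft ≤ 87000 Ft, so full 55000 Ft applies
  Base: 73100 Ft − 55000 Ft = 18100 Ft
  18100 Ft × 21% = 3801 Ft

Standard income tax:
  49700 Ft × 14% = 6958 Ft

6958 Ft > 3801 Ft, so the standard income tax governs.

6958 Ft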